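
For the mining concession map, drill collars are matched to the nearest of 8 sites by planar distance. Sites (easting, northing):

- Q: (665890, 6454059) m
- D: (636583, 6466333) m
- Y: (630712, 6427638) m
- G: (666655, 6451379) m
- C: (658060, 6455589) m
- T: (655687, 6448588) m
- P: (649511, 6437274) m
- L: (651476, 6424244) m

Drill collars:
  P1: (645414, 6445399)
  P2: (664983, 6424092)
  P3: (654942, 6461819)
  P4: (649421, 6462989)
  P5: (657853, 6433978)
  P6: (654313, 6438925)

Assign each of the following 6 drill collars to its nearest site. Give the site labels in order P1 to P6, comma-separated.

P, L, C, C, P, P

P1 → P (d²=82801034.00)
P2 → L (d²=182462153.00)
P3 → C (d²=48534824.00)
P4 → C (d²=129392321.00)
P5 → P (d²=80452580.00)
P6 → P (d²=25785005.00)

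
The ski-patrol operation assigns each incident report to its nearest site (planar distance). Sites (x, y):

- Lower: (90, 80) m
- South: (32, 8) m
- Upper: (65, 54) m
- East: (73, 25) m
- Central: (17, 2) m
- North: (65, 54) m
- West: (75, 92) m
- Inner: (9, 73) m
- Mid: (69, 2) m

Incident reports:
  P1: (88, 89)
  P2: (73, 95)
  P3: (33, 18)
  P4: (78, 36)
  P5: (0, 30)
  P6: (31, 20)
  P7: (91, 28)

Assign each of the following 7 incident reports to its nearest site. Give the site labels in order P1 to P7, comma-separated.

P1 → Lower (d²=85.00)
P2 → West (d²=13.00)
P3 → South (d²=101.00)
P4 → East (d²=146.00)
P5 → Central (d²=1073.00)
P6 → South (d²=145.00)
P7 → East (d²=333.00)

Lower, West, South, East, Central, South, East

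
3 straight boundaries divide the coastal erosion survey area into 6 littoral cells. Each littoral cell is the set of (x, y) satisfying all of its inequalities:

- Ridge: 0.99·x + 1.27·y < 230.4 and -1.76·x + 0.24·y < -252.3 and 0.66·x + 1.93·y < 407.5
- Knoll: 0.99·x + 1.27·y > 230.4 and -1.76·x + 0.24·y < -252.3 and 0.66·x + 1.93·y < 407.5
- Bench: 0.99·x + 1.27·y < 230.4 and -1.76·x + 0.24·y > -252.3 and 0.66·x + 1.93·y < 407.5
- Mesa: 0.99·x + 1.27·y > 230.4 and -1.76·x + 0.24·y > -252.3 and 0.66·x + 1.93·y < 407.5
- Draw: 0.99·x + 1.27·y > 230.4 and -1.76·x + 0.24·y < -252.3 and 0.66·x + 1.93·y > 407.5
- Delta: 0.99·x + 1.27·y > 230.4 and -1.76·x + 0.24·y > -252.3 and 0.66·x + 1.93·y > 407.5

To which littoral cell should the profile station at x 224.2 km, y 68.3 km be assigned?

Knoll

0.99·224.2 + 1.27·68.3 = 308.699, which is > 230.4
-1.76·224.2 + 0.24·68.3 = -378.200, which is < -252.3
0.66·224.2 + 1.93·68.3 = 279.791, which is < 407.5
This sign pattern matches Knoll.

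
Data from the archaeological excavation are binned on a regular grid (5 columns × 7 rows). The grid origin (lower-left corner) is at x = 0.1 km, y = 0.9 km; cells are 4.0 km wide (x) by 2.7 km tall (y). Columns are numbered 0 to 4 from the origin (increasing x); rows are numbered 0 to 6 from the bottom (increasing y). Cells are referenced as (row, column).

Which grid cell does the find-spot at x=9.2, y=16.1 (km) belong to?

Column index: ⌊(9.2 − 0.1) / 4.0⌋ = ⌊2.275⌋ = 2
Row offset from origin: ⌊(16.1 − 0.9) / 2.7⌋ = ⌊5.630⌋ = 5 → row 5

(5, 2)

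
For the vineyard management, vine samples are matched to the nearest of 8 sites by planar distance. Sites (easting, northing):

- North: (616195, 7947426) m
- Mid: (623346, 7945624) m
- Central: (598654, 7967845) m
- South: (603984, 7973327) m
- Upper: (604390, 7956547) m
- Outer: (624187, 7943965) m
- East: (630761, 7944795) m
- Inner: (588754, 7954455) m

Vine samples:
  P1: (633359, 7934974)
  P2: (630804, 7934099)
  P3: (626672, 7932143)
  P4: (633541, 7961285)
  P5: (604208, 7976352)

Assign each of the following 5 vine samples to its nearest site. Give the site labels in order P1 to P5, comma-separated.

P1 → East (d²=103201645.00)
P2 → East (d²=114406265.00)
P3 → Outer (d²=145934909.00)
P4 → East (d²=279648500.00)
P5 → South (d²=9200801.00)

East, East, Outer, East, South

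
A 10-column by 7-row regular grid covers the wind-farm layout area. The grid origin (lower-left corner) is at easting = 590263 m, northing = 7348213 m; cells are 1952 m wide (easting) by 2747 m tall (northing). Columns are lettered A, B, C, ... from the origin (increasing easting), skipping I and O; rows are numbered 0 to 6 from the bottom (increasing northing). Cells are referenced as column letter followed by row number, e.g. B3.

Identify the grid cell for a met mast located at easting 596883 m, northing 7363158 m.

Column index: ⌊(596883 − 590263) / 1952⌋ = ⌊3.391⌋ = 3 → column D
Row offset from origin: ⌊(7363158 − 7348213) / 2747⌋ = ⌊5.440⌋ = 5 → row 5

D5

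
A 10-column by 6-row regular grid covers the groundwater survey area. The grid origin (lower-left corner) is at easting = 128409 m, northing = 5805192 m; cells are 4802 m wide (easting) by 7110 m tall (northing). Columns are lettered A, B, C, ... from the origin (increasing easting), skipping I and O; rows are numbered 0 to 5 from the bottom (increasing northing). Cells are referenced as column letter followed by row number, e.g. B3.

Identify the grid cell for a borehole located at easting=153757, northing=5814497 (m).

F1

Column index: ⌊(153757 − 128409) / 4802⌋ = ⌊5.279⌋ = 5 → column F
Row offset from origin: ⌊(5814497 − 5805192) / 7110⌋ = ⌊1.309⌋ = 1 → row 1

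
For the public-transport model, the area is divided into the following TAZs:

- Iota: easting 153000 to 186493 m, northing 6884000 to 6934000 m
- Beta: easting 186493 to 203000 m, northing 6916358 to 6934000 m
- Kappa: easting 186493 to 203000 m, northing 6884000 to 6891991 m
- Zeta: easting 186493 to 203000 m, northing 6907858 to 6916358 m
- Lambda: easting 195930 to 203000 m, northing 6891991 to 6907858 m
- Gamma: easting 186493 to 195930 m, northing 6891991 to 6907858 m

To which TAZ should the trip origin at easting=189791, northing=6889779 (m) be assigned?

The point has easting = 189791 and northing = 6889779.
Only Kappa satisfies 186493 ≤ easting ≤ 203000 and 6884000 ≤ northing ≤ 6891991.

Kappa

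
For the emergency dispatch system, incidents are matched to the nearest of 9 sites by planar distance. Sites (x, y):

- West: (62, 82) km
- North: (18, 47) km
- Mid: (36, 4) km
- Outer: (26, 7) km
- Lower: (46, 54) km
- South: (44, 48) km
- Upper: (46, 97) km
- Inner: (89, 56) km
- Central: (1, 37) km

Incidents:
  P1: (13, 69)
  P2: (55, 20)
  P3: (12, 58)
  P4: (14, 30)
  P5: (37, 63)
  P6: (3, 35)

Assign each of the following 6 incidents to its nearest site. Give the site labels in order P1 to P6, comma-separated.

P1 → North (d²=509.00)
P2 → Mid (d²=617.00)
P3 → North (d²=157.00)
P4 → Central (d²=218.00)
P5 → Lower (d²=162.00)
P6 → Central (d²=8.00)

North, Mid, North, Central, Lower, Central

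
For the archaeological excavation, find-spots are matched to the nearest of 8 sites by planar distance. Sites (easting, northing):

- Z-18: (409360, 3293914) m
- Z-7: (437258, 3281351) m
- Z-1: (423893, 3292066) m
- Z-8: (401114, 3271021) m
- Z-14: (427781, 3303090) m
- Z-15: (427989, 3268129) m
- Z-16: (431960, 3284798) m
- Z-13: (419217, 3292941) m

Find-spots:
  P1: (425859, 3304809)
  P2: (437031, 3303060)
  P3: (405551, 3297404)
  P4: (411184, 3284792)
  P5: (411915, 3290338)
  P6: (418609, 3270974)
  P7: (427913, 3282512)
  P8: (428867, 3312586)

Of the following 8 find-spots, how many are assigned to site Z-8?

P1 → Z-14
P2 → Z-14
P3 → Z-18
P4 → Z-18
P5 → Z-18
P6 → Z-15
P7 → Z-16
P8 → Z-14
0 of the 8 go to Z-8.

0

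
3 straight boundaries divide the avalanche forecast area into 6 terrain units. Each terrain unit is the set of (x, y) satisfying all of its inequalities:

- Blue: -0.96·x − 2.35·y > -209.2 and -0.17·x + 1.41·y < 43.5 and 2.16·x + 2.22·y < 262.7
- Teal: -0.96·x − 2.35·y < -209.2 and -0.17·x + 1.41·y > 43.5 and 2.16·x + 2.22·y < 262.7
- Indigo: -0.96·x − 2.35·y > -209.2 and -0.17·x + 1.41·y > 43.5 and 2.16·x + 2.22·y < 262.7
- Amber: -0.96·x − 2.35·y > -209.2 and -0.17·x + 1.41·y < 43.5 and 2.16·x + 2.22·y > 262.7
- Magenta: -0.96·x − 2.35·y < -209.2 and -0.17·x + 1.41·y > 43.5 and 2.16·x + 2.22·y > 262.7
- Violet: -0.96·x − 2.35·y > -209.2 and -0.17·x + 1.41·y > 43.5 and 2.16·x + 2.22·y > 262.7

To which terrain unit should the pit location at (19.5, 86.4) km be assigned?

Teal

-0.96·19.5 − 2.35·86.4 = -221.760, which is < -209.2
-0.17·19.5 + 1.41·86.4 = 118.509, which is > 43.5
2.16·19.5 + 2.22·86.4 = 233.928, which is < 262.7
This sign pattern matches Teal.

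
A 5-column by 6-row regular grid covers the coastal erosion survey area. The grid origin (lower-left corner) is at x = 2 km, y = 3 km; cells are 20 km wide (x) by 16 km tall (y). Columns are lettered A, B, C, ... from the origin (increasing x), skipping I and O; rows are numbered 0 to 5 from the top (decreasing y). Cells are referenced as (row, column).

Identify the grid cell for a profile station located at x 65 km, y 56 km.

(2, D)

Column index: ⌊(65 − 2) / 20⌋ = ⌊3.150⌋ = 3 → column D
Row offset from origin: ⌊(56 − 3) / 16⌋ = ⌊3.312⌋ = 3 → row 2 (counted from top)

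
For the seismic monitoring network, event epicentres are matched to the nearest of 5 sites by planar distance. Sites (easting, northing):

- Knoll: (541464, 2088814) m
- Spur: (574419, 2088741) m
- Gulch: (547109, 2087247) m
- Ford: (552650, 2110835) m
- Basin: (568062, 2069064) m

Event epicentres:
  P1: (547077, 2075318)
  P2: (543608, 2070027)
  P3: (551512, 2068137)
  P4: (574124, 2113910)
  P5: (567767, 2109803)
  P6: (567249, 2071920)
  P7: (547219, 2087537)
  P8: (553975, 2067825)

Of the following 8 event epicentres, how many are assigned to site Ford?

P1 → Gulch
P2 → Gulch
P3 → Basin
P4 → Ford
P5 → Ford
P6 → Basin
P7 → Gulch
P8 → Basin
2 of the 8 go to Ford.

2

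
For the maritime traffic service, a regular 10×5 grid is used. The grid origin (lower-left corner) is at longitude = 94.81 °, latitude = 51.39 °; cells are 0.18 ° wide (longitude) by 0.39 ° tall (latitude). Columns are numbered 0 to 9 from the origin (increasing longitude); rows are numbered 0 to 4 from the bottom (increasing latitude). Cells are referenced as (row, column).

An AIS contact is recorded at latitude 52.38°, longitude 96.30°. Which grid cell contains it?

(2, 8)

Column index: ⌊(96.30 − 94.81) / 0.18⌋ = ⌊8.278⌋ = 8
Row offset from origin: ⌊(52.38 − 51.39) / 0.39⌋ = ⌊2.538⌋ = 2 → row 2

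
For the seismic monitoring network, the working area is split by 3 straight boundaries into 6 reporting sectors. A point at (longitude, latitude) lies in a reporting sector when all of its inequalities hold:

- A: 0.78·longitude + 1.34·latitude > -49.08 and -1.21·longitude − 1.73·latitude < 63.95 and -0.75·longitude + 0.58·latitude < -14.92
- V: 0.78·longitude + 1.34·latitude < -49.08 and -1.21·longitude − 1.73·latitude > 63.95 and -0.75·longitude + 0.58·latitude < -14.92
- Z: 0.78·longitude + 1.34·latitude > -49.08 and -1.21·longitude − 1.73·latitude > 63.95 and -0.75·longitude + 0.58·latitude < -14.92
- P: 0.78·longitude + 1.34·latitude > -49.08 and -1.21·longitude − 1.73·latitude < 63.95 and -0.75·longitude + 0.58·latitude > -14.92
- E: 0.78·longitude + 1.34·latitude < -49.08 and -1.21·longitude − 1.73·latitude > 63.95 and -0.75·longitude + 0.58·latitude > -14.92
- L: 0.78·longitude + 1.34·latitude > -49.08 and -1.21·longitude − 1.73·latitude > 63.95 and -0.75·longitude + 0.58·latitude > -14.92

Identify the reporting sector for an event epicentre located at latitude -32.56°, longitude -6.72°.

L

0.78·-6.72 + 1.34·-32.56 = -48.872, which is > -49.08
-1.21·-6.72 − 1.73·-32.56 = 64.460, which is > 63.95
-0.75·-6.72 + 0.58·-32.56 = -13.845, which is > -14.92
This sign pattern matches L.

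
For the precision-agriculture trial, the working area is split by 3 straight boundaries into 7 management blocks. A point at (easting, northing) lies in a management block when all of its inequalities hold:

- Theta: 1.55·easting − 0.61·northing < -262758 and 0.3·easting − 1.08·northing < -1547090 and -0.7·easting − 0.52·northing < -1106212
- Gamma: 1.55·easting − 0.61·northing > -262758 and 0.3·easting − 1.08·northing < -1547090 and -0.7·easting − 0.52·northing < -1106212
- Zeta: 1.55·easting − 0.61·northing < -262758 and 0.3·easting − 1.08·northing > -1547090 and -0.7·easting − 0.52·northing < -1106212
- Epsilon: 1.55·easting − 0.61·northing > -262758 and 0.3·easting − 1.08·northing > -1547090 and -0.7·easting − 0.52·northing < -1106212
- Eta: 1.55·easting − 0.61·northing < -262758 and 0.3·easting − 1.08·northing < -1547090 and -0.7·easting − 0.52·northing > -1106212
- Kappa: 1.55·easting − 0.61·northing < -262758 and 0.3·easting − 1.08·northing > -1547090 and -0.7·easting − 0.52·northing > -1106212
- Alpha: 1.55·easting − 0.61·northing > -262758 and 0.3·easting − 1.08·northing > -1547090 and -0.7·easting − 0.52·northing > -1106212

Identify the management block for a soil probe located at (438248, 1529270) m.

1.55·438248 − 0.61·1529270 = -253570.300, which is > -262758
0.3·438248 − 1.08·1529270 = -1520137.200, which is > -1547090
-0.7·438248 − 0.52·1529270 = -1101994.000, which is > -1106212
This sign pattern matches Alpha.

Alpha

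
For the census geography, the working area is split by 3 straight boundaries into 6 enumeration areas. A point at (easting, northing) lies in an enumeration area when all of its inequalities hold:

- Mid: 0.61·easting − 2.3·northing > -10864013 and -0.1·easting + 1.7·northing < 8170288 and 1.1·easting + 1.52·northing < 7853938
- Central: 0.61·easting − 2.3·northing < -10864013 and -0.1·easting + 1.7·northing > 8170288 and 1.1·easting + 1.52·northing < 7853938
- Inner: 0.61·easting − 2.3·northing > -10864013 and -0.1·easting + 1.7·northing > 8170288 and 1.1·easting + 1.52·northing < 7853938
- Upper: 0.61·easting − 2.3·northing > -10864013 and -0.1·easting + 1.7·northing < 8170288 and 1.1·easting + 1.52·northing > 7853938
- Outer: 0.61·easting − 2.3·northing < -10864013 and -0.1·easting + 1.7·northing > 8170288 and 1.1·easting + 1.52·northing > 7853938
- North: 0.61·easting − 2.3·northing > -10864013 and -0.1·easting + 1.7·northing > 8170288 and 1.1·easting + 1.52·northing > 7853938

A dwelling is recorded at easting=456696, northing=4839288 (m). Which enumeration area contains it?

0.61·456696 − 2.3·4839288 = -10851777.840, which is > -10864013
-0.1·456696 + 1.7·4839288 = 8181120.000, which is > 8170288
1.1·456696 + 1.52·4839288 = 7858083.360, which is > 7853938
This sign pattern matches North.

North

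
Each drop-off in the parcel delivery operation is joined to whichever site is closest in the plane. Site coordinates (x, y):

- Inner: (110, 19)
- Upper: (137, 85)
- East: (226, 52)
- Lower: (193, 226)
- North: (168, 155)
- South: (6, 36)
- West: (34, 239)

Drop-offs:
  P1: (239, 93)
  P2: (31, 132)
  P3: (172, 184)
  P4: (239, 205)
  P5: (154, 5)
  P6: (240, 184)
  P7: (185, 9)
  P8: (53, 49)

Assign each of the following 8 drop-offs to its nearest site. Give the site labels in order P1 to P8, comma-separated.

P1 → East (d²=1850.00)
P2 → South (d²=9841.00)
P3 → North (d²=857.00)
P4 → Lower (d²=2557.00)
P5 → Inner (d²=2132.00)
P6 → Lower (d²=3973.00)
P7 → East (d²=3530.00)
P8 → South (d²=2378.00)

East, South, North, Lower, Inner, Lower, East, South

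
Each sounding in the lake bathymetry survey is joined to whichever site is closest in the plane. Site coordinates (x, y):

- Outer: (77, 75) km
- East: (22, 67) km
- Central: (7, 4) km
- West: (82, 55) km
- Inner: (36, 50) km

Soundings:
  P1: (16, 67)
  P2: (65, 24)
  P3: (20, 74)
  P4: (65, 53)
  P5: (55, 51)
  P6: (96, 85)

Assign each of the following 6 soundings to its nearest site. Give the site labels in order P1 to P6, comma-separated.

P1 → East (d²=36.00)
P2 → West (d²=1250.00)
P3 → East (d²=53.00)
P4 → West (d²=293.00)
P5 → Inner (d²=362.00)
P6 → Outer (d²=461.00)

East, West, East, West, Inner, Outer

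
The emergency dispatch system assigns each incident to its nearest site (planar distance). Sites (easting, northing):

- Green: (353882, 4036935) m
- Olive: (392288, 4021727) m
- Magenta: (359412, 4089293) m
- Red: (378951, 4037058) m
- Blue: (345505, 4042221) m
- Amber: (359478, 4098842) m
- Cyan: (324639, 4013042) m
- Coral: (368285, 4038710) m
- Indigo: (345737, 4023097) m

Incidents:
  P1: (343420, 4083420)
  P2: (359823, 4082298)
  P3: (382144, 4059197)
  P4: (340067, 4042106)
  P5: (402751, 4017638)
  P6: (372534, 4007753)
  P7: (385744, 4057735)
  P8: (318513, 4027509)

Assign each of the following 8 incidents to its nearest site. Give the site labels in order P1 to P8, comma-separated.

Magenta, Magenta, Red, Blue, Olive, Olive, Red, Cyan

P1 → Magenta (d²=290236193.00)
P2 → Magenta (d²=49098946.00)
P3 → Red (d²=500330570.00)
P4 → Blue (d²=29585069.00)
P5 → Olive (d²=126194290.00)
P6 → Olive (d²=585493192.00)
P7 → Red (d²=473683178.00)
P8 → Cyan (d²=246821965.00)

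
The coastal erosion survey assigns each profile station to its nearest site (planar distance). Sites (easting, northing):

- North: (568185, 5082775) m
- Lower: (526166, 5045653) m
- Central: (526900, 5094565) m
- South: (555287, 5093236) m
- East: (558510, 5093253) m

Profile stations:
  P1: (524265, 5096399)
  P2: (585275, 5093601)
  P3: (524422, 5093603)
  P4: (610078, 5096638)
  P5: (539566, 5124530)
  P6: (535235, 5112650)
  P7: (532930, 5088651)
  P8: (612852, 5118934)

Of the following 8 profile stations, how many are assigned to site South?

0

P1 → Central
P2 → North
P3 → Central
P4 → North
P5 → Central
P6 → Central
P7 → Central
P8 → North
0 of the 8 go to South.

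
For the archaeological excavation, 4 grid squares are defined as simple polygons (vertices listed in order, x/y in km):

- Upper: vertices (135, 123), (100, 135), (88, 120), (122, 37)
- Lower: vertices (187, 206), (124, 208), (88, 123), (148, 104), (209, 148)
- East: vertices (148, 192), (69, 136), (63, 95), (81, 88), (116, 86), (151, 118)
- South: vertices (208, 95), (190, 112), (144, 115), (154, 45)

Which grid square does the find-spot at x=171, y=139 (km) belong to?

Lower

Cast a ray rightward from (171, 139). For each polygon, the edges (by vertex number in listed order) whose endpoints lie on opposite sides of y = 139, where each meets that height, and whether that is right or left of the point:
Upper: no edge straddles that height → 0 crossings.
Lower: 2–3 at x≈94.8 (left), 4–5 at x≈196.5 (right) → 1 crossing.
East: 1–2 at x≈73.2 (left), 6–1 at x≈150.1 (left) → 0 crossings.
South: no edge straddles that height → 0 crossings.
Only Lower has an odd count, so the point is inside Lower.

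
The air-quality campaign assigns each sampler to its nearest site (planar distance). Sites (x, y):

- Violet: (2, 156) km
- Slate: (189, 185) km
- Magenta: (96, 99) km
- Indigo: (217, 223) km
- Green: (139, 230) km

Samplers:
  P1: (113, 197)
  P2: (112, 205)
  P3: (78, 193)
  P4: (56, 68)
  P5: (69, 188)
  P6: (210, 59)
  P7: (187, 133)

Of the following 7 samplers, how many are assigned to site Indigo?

P1 → Green
P2 → Green
P3 → Green
P4 → Magenta
P5 → Violet
P6 → Magenta
P7 → Slate
0 of the 7 go to Indigo.

0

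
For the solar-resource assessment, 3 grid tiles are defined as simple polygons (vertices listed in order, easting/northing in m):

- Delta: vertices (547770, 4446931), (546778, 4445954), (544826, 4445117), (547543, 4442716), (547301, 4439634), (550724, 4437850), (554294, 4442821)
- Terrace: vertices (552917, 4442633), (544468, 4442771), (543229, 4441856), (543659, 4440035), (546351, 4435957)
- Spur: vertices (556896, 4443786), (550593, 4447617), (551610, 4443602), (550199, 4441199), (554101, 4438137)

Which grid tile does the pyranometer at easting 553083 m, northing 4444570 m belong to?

Cast a ray rightward from (553083, 4444570). For each polygon, the edges (by vertex number in listed order) whose endpoints lie on opposite sides of northing = 4444570, where each meets that height, and whether that is right or left of the point:
Delta: 3–4 at easting≈545445.0 (left), 7–1 at easting≈551517.7 (left) → 0 crossings.
Terrace: no edge straddles that height → 0 crossings.
Spur: 1–2 at easting≈555606.1 (right), 2–3 at easting≈551364.8 (left) → 1 crossing.
Only Spur has an odd count, so the point is inside Spur.

Spur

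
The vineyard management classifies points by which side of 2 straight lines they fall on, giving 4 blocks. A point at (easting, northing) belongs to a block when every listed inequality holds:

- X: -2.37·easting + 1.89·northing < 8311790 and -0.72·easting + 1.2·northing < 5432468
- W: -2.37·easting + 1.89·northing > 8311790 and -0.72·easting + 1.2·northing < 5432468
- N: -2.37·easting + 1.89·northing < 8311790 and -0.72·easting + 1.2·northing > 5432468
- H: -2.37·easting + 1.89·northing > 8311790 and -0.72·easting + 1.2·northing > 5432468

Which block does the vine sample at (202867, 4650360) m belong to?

-2.37·202867 + 1.89·4650360 = 8308385.610, which is < 8311790
-0.72·202867 + 1.2·4650360 = 5434367.760, which is > 5432468
This sign pattern matches N.

N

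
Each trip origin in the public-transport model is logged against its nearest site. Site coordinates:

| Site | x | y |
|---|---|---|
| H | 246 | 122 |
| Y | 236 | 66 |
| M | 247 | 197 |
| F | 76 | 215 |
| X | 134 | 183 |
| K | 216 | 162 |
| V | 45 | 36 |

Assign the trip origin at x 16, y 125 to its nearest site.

V

Squared distances to each site:
H: 52909.000; Y: 51881.000; M: 58545.000; F: 11700.000; X: 17288.000; K: 41369.000; V: 8762.000.
Minimum at V.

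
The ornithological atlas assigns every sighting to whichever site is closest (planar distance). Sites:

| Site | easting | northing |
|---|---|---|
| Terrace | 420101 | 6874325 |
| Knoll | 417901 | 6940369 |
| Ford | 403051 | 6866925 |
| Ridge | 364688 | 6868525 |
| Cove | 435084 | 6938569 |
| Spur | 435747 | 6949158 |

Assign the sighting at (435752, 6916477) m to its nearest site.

Cove

Squared distances to each site:
Terrace: 2021744905.000; Knoll: 889485865.000; Ford: 3524756105.000; Ridge: 7349486400.000; Cove: 488502688.000; Spur: 1068047786.000.
Minimum at Cove.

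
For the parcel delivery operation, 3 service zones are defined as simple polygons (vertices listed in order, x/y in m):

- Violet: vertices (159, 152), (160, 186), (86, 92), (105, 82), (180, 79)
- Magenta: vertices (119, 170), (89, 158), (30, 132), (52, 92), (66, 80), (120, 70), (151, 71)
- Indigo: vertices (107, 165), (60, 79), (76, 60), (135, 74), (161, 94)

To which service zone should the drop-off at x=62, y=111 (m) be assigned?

Cast a ray rightward from (62, 111). For each polygon, the edges (by vertex number in listed order) whose endpoints lie on opposite sides of y = 111, where each meets that height, and whether that is right or left of the point:
Violet: 2–3 at x≈101.0 (right), 5–1 at x≈170.8 (right) → 2 crossings.
Magenta: 3–4 at x≈41.5 (left), 7–1 at x≈138.1 (right) → 1 crossing.
Indigo: 1–2 at x≈77.5 (right), 5–1 at x≈148.1 (right) → 2 crossings.
Only Magenta has an odd count, so the point is inside Magenta.

Magenta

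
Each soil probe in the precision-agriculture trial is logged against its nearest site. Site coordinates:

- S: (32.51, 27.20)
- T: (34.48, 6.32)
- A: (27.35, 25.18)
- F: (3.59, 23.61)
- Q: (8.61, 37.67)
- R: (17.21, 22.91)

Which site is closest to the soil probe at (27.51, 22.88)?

Squared distances to each site:
S: 43.662; T: 322.814; A: 5.316; F: 572.699; Q: 575.954; R: 106.091.
Minimum at A.

A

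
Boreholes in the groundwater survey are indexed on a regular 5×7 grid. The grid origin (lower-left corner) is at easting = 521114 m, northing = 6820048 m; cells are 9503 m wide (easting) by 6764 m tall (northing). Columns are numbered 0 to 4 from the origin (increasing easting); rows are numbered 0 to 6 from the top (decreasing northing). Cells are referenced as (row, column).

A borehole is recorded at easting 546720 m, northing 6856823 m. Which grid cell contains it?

(1, 2)

Column index: ⌊(546720 − 521114) / 9503⌋ = ⌊2.695⌋ = 2
Row offset from origin: ⌊(6856823 − 6820048) / 6764⌋ = ⌊5.437⌋ = 5 → row 1 (counted from top)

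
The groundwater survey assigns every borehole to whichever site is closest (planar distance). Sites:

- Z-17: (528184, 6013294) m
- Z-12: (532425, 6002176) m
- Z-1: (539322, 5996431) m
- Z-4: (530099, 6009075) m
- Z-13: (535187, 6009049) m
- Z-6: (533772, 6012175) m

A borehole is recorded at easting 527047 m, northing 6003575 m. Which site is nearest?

Z-12

Squared distances to each site:
Z-17: 95751730.000; Z-12: 30880085.000; Z-1: 201712361.000; Z-4: 39564704.000; Z-13: 96224276.000; Z-6: 119185625.000.
Minimum at Z-12.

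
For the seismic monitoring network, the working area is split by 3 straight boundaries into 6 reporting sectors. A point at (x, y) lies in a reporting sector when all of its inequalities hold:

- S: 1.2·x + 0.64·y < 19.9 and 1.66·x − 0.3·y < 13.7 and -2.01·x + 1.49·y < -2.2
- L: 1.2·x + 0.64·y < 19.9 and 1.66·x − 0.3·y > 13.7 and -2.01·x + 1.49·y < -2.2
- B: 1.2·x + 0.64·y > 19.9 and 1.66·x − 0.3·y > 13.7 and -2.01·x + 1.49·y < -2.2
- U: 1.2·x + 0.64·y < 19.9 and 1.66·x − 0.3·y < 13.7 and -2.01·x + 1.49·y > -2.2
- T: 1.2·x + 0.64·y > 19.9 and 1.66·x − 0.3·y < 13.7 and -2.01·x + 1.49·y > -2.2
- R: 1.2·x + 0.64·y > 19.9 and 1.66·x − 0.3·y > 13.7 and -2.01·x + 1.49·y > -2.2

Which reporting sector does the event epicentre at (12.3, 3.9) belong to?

1.2·12.3 + 0.64·3.9 = 17.256, which is < 19.9
1.66·12.3 − 0.3·3.9 = 19.248, which is > 13.7
-2.01·12.3 + 1.49·3.9 = -18.912, which is < -2.2
This sign pattern matches L.

L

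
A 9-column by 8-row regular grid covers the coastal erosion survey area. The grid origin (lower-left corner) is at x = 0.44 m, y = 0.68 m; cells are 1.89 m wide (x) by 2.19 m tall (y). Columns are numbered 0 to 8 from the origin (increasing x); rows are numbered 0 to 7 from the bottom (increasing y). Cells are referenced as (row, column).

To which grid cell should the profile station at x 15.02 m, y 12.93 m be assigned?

Column index: ⌊(15.02 − 0.44) / 1.89⌋ = ⌊7.714⌋ = 7
Row offset from origin: ⌊(12.93 − 0.68) / 2.19⌋ = ⌊5.594⌋ = 5 → row 5

(5, 7)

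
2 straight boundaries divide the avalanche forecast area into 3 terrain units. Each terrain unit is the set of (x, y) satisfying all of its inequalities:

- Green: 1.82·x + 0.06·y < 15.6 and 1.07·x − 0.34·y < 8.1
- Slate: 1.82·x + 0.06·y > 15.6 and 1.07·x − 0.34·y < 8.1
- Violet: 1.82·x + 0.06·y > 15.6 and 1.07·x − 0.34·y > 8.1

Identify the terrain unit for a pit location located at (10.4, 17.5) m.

1.82·10.4 + 0.06·17.5 = 19.978, which is > 15.6
1.07·10.4 − 0.34·17.5 = 5.178, which is < 8.1
This sign pattern matches Slate.

Slate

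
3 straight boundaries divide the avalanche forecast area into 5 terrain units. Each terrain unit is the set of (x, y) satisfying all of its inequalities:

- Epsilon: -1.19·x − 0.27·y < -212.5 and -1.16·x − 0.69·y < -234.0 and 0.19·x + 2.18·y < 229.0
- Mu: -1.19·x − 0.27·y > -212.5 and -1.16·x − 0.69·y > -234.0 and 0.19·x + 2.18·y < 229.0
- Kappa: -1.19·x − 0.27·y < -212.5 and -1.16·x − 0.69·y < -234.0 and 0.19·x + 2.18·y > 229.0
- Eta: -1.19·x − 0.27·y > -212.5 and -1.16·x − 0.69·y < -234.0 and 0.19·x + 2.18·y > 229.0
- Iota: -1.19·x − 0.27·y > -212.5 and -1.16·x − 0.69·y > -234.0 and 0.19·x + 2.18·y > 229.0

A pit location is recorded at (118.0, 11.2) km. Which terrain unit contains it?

-1.19·118.0 − 0.27·11.2 = -143.444, which is > -212.5
-1.16·118.0 − 0.69·11.2 = -144.608, which is > -234.0
0.19·118.0 + 2.18·11.2 = 46.836, which is < 229.0
This sign pattern matches Mu.

Mu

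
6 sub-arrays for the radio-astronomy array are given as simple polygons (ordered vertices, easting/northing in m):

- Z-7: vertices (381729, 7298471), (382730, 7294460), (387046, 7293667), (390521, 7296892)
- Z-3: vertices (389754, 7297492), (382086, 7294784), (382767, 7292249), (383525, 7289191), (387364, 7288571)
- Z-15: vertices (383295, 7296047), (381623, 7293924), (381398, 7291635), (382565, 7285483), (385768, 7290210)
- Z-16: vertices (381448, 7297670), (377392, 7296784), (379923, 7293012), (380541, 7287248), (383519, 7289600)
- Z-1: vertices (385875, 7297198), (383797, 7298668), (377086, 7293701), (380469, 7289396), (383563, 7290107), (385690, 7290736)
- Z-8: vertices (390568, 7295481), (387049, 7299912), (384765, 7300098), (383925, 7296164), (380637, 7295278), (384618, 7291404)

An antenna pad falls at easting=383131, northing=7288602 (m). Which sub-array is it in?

Cast a ray rightward from (383131, 7288602). For each polygon, the edges (by vertex number in listed order) whose endpoints lie on opposite sides of northing = 7288602, where each meets that height, and whether that is right or left of the point:
Z-7: no edge straddles that height → 0 crossings.
Z-3: 4–5 at easting≈387172.0 (right), 5–1 at easting≈387372.3 (right) → 2 crossings.
Z-15: 3–4 at easting≈381973.3 (left), 4–5 at easting≈384678.4 (right) → 1 crossing.
Z-16: 3–4 at easting≈380395.8 (left), 4–5 at easting≈382255.4 (left) → 0 crossings.
Z-1: no edge straddles that height → 0 crossings.
Z-8: no edge straddles that height → 0 crossings.
Only Z-15 has an odd count, so the point is inside Z-15.

Z-15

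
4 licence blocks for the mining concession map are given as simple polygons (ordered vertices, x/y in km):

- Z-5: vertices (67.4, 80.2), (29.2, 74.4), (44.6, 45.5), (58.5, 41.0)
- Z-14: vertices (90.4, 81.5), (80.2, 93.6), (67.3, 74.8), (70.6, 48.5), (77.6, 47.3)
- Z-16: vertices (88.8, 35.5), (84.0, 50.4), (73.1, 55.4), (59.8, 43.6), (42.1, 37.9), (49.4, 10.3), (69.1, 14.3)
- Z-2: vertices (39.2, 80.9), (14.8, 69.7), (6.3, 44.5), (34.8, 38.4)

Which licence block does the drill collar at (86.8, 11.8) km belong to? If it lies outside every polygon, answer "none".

none

Cast a ray rightward from (86.8, 11.8). For each polygon, the edges (by vertex number in listed order) whose endpoints lie on opposite sides of y = 11.8, where each meets that height, and whether that is right or left of the point:
Z-5: no edge straddles that height → 0 crossings.
Z-14: no edge straddles that height → 0 crossings.
Z-16: 5–6 at x≈49.00 (left), 6–7 at x≈56.79 (left) → 0 crossings.
Z-2: no edge straddles that height → 0 crossings.
All counts are even, so the point lies outside every listed polygon.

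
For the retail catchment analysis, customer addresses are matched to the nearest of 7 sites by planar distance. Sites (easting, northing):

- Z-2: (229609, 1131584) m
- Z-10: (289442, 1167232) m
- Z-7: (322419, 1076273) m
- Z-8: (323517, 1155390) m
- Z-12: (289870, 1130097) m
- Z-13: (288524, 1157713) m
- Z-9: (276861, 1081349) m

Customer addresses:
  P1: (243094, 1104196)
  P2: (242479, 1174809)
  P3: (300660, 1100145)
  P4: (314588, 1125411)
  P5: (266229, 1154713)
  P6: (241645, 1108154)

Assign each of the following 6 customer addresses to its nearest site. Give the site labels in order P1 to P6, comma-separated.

P1 → Z-2 (d²=931947769.00)
P2 → Z-2 (d²=2034037525.00)
P3 → Z-9 (d²=919682017.00)
P4 → Z-12 (d²=632938120.00)
P5 → Z-13 (d²=506067025.00)
P6 → Z-2 (d²=693830196.00)

Z-2, Z-2, Z-9, Z-12, Z-13, Z-2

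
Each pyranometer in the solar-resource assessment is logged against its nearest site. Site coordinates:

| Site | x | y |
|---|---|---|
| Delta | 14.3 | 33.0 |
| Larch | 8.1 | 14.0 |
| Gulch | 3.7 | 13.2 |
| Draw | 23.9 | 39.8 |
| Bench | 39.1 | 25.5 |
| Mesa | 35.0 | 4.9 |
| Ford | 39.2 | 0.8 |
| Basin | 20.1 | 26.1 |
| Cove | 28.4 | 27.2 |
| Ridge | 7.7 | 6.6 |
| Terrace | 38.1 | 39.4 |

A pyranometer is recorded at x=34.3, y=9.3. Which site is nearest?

Squared distances to each site:
Delta: 961.690; Larch: 708.530; Gulch: 951.570; Draw: 1038.410; Bench: 285.480; Mesa: 19.850; Ford: 96.260; Basin: 483.880; Cove: 355.220; Ridge: 714.850; Terrace: 920.450.
Minimum at Mesa.

Mesa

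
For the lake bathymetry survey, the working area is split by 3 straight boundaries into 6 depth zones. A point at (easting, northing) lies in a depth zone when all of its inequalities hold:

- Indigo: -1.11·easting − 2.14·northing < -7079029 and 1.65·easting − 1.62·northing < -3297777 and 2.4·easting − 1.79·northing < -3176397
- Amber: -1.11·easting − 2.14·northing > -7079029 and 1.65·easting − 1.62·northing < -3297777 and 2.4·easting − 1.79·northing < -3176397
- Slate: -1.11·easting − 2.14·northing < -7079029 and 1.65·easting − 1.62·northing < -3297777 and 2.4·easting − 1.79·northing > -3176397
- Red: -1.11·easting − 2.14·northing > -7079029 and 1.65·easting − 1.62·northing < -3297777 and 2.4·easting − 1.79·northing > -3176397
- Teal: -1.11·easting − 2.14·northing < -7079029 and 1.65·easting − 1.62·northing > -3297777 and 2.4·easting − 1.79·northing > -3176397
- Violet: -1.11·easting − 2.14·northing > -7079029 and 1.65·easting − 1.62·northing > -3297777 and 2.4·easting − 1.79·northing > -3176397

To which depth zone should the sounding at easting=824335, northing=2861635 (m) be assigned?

-1.11·824335 − 2.14·2861635 = -7038910.750, which is > -7079029
1.65·824335 − 1.62·2861635 = -3275695.950, which is > -3297777
2.4·824335 − 1.79·2861635 = -3143922.650, which is > -3176397
This sign pattern matches Violet.

Violet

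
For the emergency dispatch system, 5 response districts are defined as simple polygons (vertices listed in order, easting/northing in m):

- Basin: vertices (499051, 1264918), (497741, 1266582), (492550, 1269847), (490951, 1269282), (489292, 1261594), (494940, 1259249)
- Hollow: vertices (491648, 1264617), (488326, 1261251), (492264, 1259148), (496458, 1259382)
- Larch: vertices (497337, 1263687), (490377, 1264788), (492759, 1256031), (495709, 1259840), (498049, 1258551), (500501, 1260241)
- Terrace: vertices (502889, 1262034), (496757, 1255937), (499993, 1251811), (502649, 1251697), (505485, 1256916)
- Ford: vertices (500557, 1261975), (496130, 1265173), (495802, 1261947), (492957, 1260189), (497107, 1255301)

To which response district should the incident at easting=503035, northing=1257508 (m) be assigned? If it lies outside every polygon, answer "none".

Cast a ray rightward from (503035, 1257508). For each polygon, the edges (by vertex number in listed order) whose endpoints lie on opposite sides of northing = 1257508, where each meets that height, and whether that is right or left of the point:
Basin: no edge straddles that height → 0 crossings.
Hollow: no edge straddles that height → 0 crossings.
Larch: 2–3 at easting≈492357.2 (left), 3–4 at easting≈493902.9 (left) → 0 crossings.
Terrace: 1–2 at easting≈498337.0 (left), 5–1 at easting≈505184.7 (right) → 1 crossing.
Ford: 4–5 at easting≈495233.2 (left), 5–1 at easting≈498247.9 (left) → 0 crossings.
Only Terrace has an odd count, so the point is inside Terrace.

Terrace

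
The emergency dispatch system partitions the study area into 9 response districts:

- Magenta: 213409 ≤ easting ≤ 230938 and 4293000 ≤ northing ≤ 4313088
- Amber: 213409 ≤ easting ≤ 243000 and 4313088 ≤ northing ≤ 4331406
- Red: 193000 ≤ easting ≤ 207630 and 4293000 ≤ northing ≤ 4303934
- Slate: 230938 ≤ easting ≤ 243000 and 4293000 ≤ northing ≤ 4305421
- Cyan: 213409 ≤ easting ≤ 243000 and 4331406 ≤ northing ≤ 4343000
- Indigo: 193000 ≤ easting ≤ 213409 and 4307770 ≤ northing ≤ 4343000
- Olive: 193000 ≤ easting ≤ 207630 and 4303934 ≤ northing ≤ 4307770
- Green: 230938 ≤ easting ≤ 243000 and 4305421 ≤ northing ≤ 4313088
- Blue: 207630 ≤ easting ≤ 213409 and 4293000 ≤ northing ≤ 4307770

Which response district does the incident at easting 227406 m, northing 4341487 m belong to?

The point has easting = 227406 and northing = 4341487.
Only Cyan satisfies 213409 ≤ easting ≤ 243000 and 4331406 ≤ northing ≤ 4343000.

Cyan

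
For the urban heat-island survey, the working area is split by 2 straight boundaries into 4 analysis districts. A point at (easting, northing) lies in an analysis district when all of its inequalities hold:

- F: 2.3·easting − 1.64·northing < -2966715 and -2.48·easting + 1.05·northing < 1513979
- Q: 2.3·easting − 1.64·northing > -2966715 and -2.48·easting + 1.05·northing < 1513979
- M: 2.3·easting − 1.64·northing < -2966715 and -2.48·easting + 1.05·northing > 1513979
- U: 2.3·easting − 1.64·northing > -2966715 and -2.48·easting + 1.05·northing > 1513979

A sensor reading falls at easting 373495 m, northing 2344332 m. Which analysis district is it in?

2.3·373495 − 1.64·2344332 = -2985665.980, which is < -2966715
-2.48·373495 + 1.05·2344332 = 1535281.000, which is > 1513979
This sign pattern matches M.

M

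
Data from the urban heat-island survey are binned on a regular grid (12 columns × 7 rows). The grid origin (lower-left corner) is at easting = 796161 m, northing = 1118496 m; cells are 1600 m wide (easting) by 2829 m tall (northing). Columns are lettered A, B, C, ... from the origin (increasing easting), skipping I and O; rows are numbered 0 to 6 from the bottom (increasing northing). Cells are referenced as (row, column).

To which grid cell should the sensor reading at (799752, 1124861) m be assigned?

Column index: ⌊(799752 − 796161) / 1600⌋ = ⌊2.244⌋ = 2 → column C
Row offset from origin: ⌊(1124861 − 1118496) / 2829⌋ = ⌊2.250⌋ = 2 → row 2

(2, C)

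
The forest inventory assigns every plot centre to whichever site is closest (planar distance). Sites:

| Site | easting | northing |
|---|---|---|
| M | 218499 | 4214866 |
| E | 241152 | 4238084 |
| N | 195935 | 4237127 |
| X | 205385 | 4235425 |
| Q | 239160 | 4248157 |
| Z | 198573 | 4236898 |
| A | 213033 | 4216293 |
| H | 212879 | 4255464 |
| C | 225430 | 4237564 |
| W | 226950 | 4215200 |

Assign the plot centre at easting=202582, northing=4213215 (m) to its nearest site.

A

Squared distances to each site:
M: 256076690.000; E: 2106112061.000; N: 615966353.000; X: 501140909.000; Q: 2558893448.000; Z: 576956570.000; A: 118697485.000; H: 1891006210.000; C: 1114904905.000; W: 597739649.000.
Minimum at A.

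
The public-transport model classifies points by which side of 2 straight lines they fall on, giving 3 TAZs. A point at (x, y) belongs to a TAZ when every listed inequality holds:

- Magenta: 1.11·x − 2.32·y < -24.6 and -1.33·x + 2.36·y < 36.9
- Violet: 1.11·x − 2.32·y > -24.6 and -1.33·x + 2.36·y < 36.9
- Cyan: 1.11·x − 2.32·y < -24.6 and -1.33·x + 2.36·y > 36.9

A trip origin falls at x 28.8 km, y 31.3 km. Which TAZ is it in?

Magenta

1.11·28.8 − 2.32·31.3 = -40.648, which is < -24.6
-1.33·28.8 + 2.36·31.3 = 35.564, which is < 36.9
This sign pattern matches Magenta.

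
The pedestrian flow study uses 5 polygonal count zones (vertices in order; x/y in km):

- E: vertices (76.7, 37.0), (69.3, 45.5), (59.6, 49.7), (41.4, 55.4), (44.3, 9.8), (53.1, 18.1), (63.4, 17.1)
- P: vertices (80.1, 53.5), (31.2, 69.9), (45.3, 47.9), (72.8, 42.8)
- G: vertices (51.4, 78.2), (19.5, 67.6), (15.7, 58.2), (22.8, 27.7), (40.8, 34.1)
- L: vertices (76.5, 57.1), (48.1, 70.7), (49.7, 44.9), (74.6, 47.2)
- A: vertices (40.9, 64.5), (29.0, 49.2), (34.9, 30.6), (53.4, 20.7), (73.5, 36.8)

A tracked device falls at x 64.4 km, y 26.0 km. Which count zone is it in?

Cast a ray rightward from (64.4, 26.0). For each polygon, the edges (by vertex number in listed order) whose endpoints lie on opposite sides of y = 26.0, where each meets that height, and whether that is right or left of the point:
E: 4–5 at x≈43.27 (left), 7–1 at x≈69.35 (right) → 1 crossing.
P: no edge straddles that height → 0 crossings.
G: no edge straddles that height → 0 crossings.
L: no edge straddles that height → 0 crossings.
A: 3–4 at x≈43.50 (left), 4–5 at x≈60.02 (left) → 0 crossings.
Only E has an odd count, so the point is inside E.

E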